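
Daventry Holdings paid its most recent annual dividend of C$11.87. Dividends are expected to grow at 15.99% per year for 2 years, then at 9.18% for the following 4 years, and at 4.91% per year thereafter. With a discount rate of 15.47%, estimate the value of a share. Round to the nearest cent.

Three-stage DDM. Project D₁…D_6; terminal Gordon value at t=6 with g = 0.0491; discount at r = 0.1547.
D_1 = 13.7680
D_2 = 15.9695
D_3 = 17.4355
D_4 = 19.0361
D_5 = 20.7836
D_6 = 22.6916
TV_6 = 23.8057/(0.1547−0.0491) = 225.4328
P₀ = Σ Dₜ/(1+r)ᵗ + TV_6/(1+r)^6 = 160.7355

C$160.74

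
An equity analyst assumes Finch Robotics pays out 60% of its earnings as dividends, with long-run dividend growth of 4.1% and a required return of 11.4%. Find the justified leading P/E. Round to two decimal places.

8.22

Justified leading P/E = b/(r−g) = 0.60/(0.114−0.041) = 8.2192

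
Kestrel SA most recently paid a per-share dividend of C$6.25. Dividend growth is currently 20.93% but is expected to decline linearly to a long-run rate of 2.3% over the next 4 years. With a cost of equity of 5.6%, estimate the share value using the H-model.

H-model: P₀ = D₀[(1+g_L) + H(g_S−g_L)]/(r−g_L), with H = 4/2 = 2.
P₀ = 6.25 × [(1+0.023) + 2×(0.2093−0.023)] / (0.056−0.023)
   = 6.25 × 1.3956 / 0.033 = 264.3182

C$264.32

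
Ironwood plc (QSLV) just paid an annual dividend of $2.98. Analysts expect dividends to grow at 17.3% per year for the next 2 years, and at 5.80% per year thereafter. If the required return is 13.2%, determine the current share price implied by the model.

Two-stage DDM. Project D₁…D_2 at 0.173, terminal growth 0.058, discount at r = 0.132.
D_1 = 3.4955
D_2 = 4.1003
Terminal value at t=2: TV = D_3/(r−g) = 4.3381/(0.132−0.058) = 58.6228
P₀ = 3.4955/(1+0.132)^1 + 4.1003/(1+0.132)^2 + 58.6228/(1+0.132)^2 = 52.0358

$52.04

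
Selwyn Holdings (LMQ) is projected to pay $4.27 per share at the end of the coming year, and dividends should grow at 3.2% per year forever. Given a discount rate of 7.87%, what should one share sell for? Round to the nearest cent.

Gordon growth model: P₀ = D₁/(r − g), with D₁ = 4.27 given directly.
P₀ = 4.2700 / (0.0787 − 0.032) = 4.2700 / 0.0467 = 91.4347

$91.43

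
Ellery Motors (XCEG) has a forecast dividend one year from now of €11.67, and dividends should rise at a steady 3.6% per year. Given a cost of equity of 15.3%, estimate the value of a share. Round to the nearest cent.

€99.74

Gordon growth model: P₀ = D₁/(r − g), with D₁ = 11.67 given directly.
P₀ = 11.6700 / (0.153 − 0.036) = 11.6700 / 0.117 = 99.7436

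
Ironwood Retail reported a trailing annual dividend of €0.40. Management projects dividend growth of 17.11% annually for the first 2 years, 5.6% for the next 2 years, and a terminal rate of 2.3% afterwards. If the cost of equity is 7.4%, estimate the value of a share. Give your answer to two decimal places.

Three-stage DDM. Project D₁…D_4; terminal Gordon value at t=4 with g = 0.023; discount at r = 0.074.
D_1 = 0.4684
D_2 = 0.5486
D_3 = 0.5793
D_4 = 0.6118
TV_4 = 0.6258/(0.074−0.023) = 12.2710
P₀ = Σ Dₜ/(1+r)ᵗ + TV_4/(1+r)^4 = 11.0620

€11.06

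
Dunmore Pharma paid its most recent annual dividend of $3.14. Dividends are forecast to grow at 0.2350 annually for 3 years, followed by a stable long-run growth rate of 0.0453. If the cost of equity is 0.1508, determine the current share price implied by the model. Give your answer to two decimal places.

$49.32

Two-stage DDM. Project D₁…D_3 at 0.235, terminal growth 0.0453, discount at r = 0.1508.
D_1 = 3.8779
D_2 = 4.7892
D_3 = 5.9147
Terminal value at t=3: TV = D_4/(r−g) = 6.1826/(0.1508−0.0453) = 58.6029
P₀ = 3.8779/(1+0.1508)^1 + 4.7892/(1+0.1508)^2 + 5.9147/(1+0.1508)^3 + 58.6029/(1+0.1508)^3 = 49.3190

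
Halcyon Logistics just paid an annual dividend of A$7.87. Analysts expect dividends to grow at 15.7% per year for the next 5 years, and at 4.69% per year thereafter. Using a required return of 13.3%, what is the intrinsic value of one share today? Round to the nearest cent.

A$148.19

Two-stage DDM. Project D₁…D_5 at 0.157, terminal growth 0.0469, discount at r = 0.133.
D_1 = 9.1056
D_2 = 10.5352
D_3 = 12.1892
D_4 = 14.1029
D_5 = 16.3170
Terminal value at t=5: TV = D_6/(r−g) = 17.0823/(0.133−0.0469) = 198.4009
P₀ = 9.1056/(1+0.133)^1 + 10.5352/(1+0.133)^2 + 12.1892/(1+0.133)^3 + 14.1029/(1+0.133)^4 + 16.3170/(1+0.133)^5 + 198.4009/(1+0.133)^5 = 148.1883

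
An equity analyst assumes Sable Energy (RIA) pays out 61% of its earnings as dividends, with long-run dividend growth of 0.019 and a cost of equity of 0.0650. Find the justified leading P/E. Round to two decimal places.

13.26

Justified leading P/E = b/(r−g) = 0.61/(0.065−0.019) = 13.2609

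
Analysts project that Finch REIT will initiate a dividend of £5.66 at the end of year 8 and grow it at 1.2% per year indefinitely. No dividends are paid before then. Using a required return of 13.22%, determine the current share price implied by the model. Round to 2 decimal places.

Deferred-dividend DDM. At t=7 the remaining stream is a growing perpetuity with first payment D_8 = 5.66.
V_7 = D_8/(r−g) = 5.66/(0.1322−0.012) = 47.0882
P₀ = V_7/(1+r)^7 = 47.0882/(1+0.1322)^7 = 19.7447

£19.74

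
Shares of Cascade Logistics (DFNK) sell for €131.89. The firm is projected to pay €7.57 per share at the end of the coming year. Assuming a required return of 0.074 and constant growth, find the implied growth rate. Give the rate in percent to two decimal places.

1.66%

From P₀ = D₁/(r − g), the implied growth is g = r − D₁/P₀.
g = 0.074 − 7.57/131.89 = 0.074 − 0.05740 = 0.01660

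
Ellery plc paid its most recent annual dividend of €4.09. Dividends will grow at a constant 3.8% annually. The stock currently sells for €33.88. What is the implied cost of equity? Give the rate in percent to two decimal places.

16.33%

Rearranging the constant-growth DDM: r = D₁/P₀ + g.
D₁ = 4.09 × (1 + 0.038) = 4.2454.
r = 4.2454 / 33.88 + 0.038 = 0.12531 + 0.038 = 0.16331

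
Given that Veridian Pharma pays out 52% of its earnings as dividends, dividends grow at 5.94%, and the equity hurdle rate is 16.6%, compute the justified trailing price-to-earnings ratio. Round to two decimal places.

Justified trailing P/E = b(1+g)/(r−g) = 0.52×(1+0.0594)/(0.166−0.0594) = 5.1678

5.17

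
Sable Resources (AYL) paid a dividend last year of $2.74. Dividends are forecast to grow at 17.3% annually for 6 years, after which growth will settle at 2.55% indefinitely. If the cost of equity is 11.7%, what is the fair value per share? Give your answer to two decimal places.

$60.76

Two-stage DDM. Project D₁…D_6 at 0.173, terminal growth 0.0255, discount at r = 0.117.
D_1 = 3.2140
D_2 = 3.7700
D_3 = 4.4223
D_4 = 5.1873
D_5 = 6.0847
D_6 = 7.1374
Terminal value at t=6: TV = D_7/(r−g) = 7.3194/(0.117−0.0255) = 79.9932
P₀ = 3.2140/(1+0.117)^1 + 3.7700/(1+0.117)^2 + 4.4223/(1+0.117)^3 + 5.1873/(1+0.117)^4 + 6.0847/(1+0.117)^5 + 7.1374/(1+0.117)^6 + 79.9932/(1+0.117)^6 = 60.7628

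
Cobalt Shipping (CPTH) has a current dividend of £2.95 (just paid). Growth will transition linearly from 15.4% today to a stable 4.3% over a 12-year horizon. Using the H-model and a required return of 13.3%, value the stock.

H-model: P₀ = D₀[(1+g_L) + H(g_S−g_L)]/(r−g_L), with H = 12/2 = 6.
P₀ = 2.95 × [(1+0.043) + 6×(0.154−0.043)] / (0.133−0.043)
   = 2.95 × 1.7090 / 0.09 = 56.0172

£56.02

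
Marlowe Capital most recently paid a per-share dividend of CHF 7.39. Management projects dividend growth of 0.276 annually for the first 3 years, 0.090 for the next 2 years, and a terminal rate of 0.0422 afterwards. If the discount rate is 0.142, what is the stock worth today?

Three-stage DDM. Project D₁…D_5; terminal Gordon value at t=5 with g = 0.0422; discount at r = 0.142.
D_1 = 9.4296
D_2 = 12.0322
D_3 = 15.3531
D_4 = 16.7349
D_5 = 18.2410
TV_5 = 19.0108/(0.142−0.0422) = 190.4890
P₀ = Σ Dₜ/(1+r)ᵗ + TV_5/(1+r)^5 = 145.0928

CHF 145.09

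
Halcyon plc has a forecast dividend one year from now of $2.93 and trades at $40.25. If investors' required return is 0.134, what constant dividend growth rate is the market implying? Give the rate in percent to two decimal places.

From P₀ = D₁/(r − g), the implied growth is g = r − D₁/P₀.
g = 0.134 − 2.93/40.25 = 0.134 − 0.07280 = 0.06120

6.12%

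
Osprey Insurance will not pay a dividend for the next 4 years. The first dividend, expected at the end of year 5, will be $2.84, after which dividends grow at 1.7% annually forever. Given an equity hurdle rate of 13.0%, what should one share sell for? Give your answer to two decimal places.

$15.41

Deferred-dividend DDM. At t=4 the remaining stream is a growing perpetuity with first payment D_5 = 2.84.
V_4 = D_5/(r−g) = 2.84/(0.13−0.017) = 25.1327
P₀ = V_4/(1+r)^4 = 25.1327/(1+0.13)^4 = 15.4144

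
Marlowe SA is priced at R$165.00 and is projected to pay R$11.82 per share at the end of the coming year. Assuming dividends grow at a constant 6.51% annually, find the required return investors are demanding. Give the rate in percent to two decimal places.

Rearranging the constant-growth DDM: r = D₁/P₀ + g.
r = 11.8200 / 165.00 + 0.0651 = 0.07164 + 0.0651 = 0.13674

13.67%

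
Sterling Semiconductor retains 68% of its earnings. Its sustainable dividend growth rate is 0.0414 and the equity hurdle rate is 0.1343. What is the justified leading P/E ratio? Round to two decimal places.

Payout ratio b = 1 − 0.68 = 0.32.
Justified leading P/E = b/(r−g) = 0.32/(0.1343−0.0414) = 3.4446

3.44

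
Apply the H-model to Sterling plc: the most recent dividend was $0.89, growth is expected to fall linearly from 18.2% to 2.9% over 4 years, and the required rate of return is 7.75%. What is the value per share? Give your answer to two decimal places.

$24.50

H-model: P₀ = D₀[(1+g_L) + H(g_S−g_L)]/(r−g_L), with H = 4/2 = 2.
P₀ = 0.89 × [(1+0.029) + 2×(0.182−0.029)] / (0.0775−0.029)
   = 0.89 × 1.3350 / 0.0485 = 24.4979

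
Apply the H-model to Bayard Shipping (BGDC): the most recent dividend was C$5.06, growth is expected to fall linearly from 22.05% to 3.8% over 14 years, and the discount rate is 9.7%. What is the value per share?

C$198.58

H-model: P₀ = D₀[(1+g_L) + H(g_S−g_L)]/(r−g_L), with H = 14/2 = 7.
P₀ = 5.06 × [(1+0.038) + 7×(0.2205−0.038)] / (0.097−0.038)
   = 5.06 × 2.3155 / 0.059 = 198.5836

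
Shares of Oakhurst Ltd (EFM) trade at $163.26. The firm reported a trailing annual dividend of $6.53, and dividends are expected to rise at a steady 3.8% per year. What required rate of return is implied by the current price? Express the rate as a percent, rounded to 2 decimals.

7.95%

Rearranging the constant-growth DDM: r = D₁/P₀ + g.
D₁ = 6.53 × (1 + 0.038) = 6.7781.
r = 6.7781 / 163.26 + 0.038 = 0.04152 + 0.038 = 0.07952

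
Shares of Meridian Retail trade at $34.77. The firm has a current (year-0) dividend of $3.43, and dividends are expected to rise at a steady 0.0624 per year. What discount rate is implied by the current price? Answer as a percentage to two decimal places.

16.72%

Rearranging the constant-growth DDM: r = D₁/P₀ + g.
D₁ = 3.43 × (1 + 0.0624) = 3.6440.
r = 3.6440 / 34.77 + 0.0624 = 0.10480 + 0.0624 = 0.16720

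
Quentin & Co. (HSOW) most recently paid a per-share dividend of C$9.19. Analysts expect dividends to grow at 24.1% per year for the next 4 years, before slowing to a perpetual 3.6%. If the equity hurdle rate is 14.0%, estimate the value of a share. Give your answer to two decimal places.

Two-stage DDM. Project D₁…D_4 at 0.241, terminal growth 0.036, discount at r = 0.14.
D_1 = 11.4048
D_2 = 14.1533
D_3 = 17.5643
D_4 = 21.7973
Terminal value at t=4: TV = D_5/(r−g) = 22.5820/(0.14−0.036) = 217.1346
P₀ = 11.4048/(1+0.14)^1 + 14.1533/(1+0.14)^2 + 17.5643/(1+0.14)^3 + 21.7973/(1+0.14)^4 + 217.1346/(1+0.14)^4 = 174.2170

C$174.22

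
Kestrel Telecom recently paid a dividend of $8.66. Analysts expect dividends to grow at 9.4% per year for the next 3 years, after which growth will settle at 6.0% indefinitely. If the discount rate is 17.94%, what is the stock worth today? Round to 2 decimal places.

Two-stage DDM. Project D₁…D_3 at 0.094, terminal growth 0.06, discount at r = 0.1794.
D_1 = 9.4740
D_2 = 10.3646
D_3 = 11.3389
Terminal value at t=3: TV = D_4/(r−g) = 12.0192/(0.1794−0.06) = 100.6634
P₀ = 9.4740/(1+0.1794)^1 + 10.3646/(1+0.1794)^2 + 11.3389/(1+0.1794)^3 + 100.6634/(1+0.1794)^3 = 83.7563

$83.76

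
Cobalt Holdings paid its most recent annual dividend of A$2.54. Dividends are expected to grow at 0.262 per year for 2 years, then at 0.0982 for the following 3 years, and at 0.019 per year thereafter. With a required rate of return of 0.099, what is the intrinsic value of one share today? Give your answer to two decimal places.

Three-stage DDM. Project D₁…D_5; terminal Gordon value at t=5 with g = 0.019; discount at r = 0.099.
D_1 = 3.2055
D_2 = 4.0453
D_3 = 4.4426
D_4 = 4.8788
D_5 = 5.3579
TV_5 = 5.4597/(0.099−0.019) = 68.2466
P₀ = Σ Dₜ/(1+r)ᵗ + TV_5/(1+r)^5 = 58.8683

A$58.87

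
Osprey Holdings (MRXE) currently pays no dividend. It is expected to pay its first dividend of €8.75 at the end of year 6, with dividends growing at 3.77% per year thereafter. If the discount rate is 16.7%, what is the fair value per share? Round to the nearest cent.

€31.26

Deferred-dividend DDM. At t=5 the remaining stream is a growing perpetuity with first payment D_6 = 8.75.
V_5 = D_6/(r−g) = 8.75/(0.167−0.0377) = 67.6721
P₀ = V_5/(1+r)^5 = 67.6721/(1+0.167)^5 = 31.2648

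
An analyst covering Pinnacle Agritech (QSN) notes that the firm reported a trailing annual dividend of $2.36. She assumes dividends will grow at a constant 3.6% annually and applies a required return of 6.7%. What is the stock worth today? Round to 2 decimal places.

$78.87

Gordon growth model: P₀ = D₁/(r − g). D₁ = 2.36 × (1 + 0.036) = 2.4450.
P₀ = 2.4450 / (0.067 − 0.036) = 2.4450 / 0.031 = 78.8697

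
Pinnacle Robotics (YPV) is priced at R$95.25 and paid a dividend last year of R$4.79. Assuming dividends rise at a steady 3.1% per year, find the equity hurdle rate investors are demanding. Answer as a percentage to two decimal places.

8.28%

Rearranging the constant-growth DDM: r = D₁/P₀ + g.
D₁ = 4.79 × (1 + 0.031) = 4.9385.
r = 4.9385 / 95.25 + 0.031 = 0.05185 + 0.031 = 0.08285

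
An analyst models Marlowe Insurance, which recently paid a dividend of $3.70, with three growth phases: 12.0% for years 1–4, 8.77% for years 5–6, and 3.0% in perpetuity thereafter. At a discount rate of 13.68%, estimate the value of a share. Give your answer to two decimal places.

$51.57

Three-stage DDM. Project D₁…D_6; terminal Gordon value at t=6 with g = 0.03; discount at r = 0.1368.
D_1 = 4.1440
D_2 = 4.6413
D_3 = 5.1982
D_4 = 5.8220
D_5 = 6.3326
D_6 = 6.8880
TV_6 = 7.0946/(0.1368−0.03) = 66.4291
P₀ = Σ Dₜ/(1+r)ᵗ + TV_6/(1+r)^6 = 51.5671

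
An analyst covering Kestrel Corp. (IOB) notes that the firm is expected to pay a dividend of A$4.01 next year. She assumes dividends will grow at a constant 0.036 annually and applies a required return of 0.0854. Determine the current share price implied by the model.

Gordon growth model: P₀ = D₁/(r − g), with D₁ = 4.01 given directly.
P₀ = 4.0100 / (0.0854 − 0.036) = 4.0100 / 0.0494 = 81.1741

A$81.17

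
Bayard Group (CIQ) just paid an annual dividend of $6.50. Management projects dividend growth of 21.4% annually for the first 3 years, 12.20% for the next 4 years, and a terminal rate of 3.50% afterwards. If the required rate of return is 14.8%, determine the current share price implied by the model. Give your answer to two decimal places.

$115.12

Three-stage DDM. Project D₁…D_7; terminal Gordon value at t=7 with g = 0.035; discount at r = 0.148.
D_1 = 7.8910
D_2 = 9.5797
D_3 = 11.6297
D_4 = 13.0486
D_5 = 14.6405
D_6 = 16.4266
D_7 = 18.4307
TV_7 = 19.0757/(0.148−0.035) = 168.8118
P₀ = Σ Dₜ/(1+r)ᵗ + TV_7/(1+r)^7 = 115.1151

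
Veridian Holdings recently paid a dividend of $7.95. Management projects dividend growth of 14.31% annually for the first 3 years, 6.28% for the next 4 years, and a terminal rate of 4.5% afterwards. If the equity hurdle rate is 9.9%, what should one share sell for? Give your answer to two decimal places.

$210.16

Three-stage DDM. Project D₁…D_7; terminal Gordon value at t=7 with g = 0.045; discount at r = 0.099.
D_1 = 9.0876
D_2 = 10.3881
D_3 = 11.8746
D_4 = 12.6203
D_5 = 13.4129
D_6 = 14.2552
D_7 = 15.1505
TV_7 = 15.8322/(0.099−0.045) = 293.1896
P₀ = Σ Dₜ/(1+r)ᵗ + TV_7/(1+r)^7 = 210.1619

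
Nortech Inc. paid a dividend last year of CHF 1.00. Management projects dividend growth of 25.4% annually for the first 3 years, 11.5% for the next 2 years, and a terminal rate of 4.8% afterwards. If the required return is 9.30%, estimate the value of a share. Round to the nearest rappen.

Three-stage DDM. Project D₁…D_5; terminal Gordon value at t=5 with g = 0.048; discount at r = 0.093.
D_1 = 1.2540
D_2 = 1.5725
D_3 = 1.9719
D_4 = 2.1987
D_5 = 2.4516
TV_5 = 2.5692/(0.093−0.048) = 57.0941
P₀ = Σ Dₜ/(1+r)ᵗ + TV_5/(1+r)^5 = 43.6868

CHF 43.69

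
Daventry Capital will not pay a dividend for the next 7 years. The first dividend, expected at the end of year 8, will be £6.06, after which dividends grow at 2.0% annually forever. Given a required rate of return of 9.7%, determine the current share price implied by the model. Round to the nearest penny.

Deferred-dividend DDM. At t=7 the remaining stream is a growing perpetuity with first payment D_8 = 6.06.
V_7 = D_8/(r−g) = 6.06/(0.097−0.02) = 78.7013
P₀ = V_7/(1+r)^7 = 78.7013/(1+0.097)^7 = 41.1657

£41.17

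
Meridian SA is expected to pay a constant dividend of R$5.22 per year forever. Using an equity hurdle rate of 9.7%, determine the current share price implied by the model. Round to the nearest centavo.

R$53.81

Zero-growth DDM (perpetuity): P₀ = D/r = 5.22 / 0.097 = 53.8144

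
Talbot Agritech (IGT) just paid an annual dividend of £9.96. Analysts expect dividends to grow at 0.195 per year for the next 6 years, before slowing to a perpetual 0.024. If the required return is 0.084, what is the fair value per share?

£390.33

Two-stage DDM. Project D₁…D_6 at 0.195, terminal growth 0.024, discount at r = 0.084.
D_1 = 11.9022
D_2 = 14.2231
D_3 = 16.9966
D_4 = 20.3110
D_5 = 24.2716
D_6 = 29.0046
Terminal value at t=6: TV = D_7/(r−g) = 29.7007/(0.084−0.024) = 495.0117
P₀ = 11.9022/(1+0.084)^1 + 14.2231/(1+0.084)^2 + 16.9966/(1+0.084)^3 + 20.3110/(1+0.084)^4 + 24.2716/(1+0.084)^5 + 29.0046/(1+0.084)^6 + 495.0117/(1+0.084)^6 = 390.3293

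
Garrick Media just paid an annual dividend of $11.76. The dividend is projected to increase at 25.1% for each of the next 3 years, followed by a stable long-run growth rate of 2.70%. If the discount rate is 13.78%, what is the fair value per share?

Two-stage DDM. Project D₁…D_3 at 0.251, terminal growth 0.027, discount at r = 0.1378.
D_1 = 14.7118
D_2 = 18.4044
D_3 = 23.0239
Terminal value at t=3: TV = D_4/(r−g) = 23.6456/(0.1378−0.027) = 213.4076
P₀ = 14.7118/(1+0.1378)^1 + 18.4044/(1+0.1378)^2 + 23.0239/(1+0.1378)^3 + 213.4076/(1+0.1378)^3 = 187.6585

$187.66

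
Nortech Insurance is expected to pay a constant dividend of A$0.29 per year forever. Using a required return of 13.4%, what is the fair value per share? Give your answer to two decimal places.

A$2.16

Zero-growth DDM (perpetuity): P₀ = D/r = 0.29 / 0.134 = 2.1642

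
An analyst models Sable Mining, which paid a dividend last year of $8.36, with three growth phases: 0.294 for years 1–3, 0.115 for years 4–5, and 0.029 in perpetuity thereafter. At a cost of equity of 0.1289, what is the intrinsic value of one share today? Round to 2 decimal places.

$184.39

Three-stage DDM. Project D₁…D_5; terminal Gordon value at t=5 with g = 0.029; discount at r = 0.1289.
D_1 = 10.8178
D_2 = 13.9983
D_3 = 18.1138
D_4 = 20.1969
D_5 = 22.5195
TV_5 = 23.1726/(0.1289−0.029) = 231.9577
P₀ = Σ Dₜ/(1+r)ᵗ + TV_5/(1+r)^5 = 184.3869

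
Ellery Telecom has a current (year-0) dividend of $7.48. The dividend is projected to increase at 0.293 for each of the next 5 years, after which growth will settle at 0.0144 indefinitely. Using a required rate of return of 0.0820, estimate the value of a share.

Two-stage DDM. Project D₁…D_5 at 0.293, terminal growth 0.0144, discount at r = 0.082.
D_1 = 9.6716
D_2 = 12.5054
D_3 = 16.1695
D_4 = 20.9072
D_5 = 27.0330
Terminal value at t=5: TV = D_6/(r−g) = 27.4223/(0.082−0.0144) = 405.6549
P₀ = 9.6716/(1+0.082)^1 + 12.5054/(1+0.082)^2 + 16.1695/(1+0.082)^3 + 20.9072/(1+0.082)^4 + 27.0330/(1+0.082)^5 + 405.6549/(1+0.082)^5 = 339.4080

$339.41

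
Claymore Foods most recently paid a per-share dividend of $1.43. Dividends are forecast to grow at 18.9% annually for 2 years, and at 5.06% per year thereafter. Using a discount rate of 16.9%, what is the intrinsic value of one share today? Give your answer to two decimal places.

Two-stage DDM. Project D₁…D_2 at 0.189, terminal growth 0.0506, discount at r = 0.169.
D_1 = 1.7003
D_2 = 2.0216
Terminal value at t=2: TV = D_3/(r−g) = 2.1239/(0.169−0.0506) = 17.9385
P₀ = 1.7003/(1+0.169)^1 + 2.0216/(1+0.169)^2 + 17.9385/(1+0.169)^2 = 16.0605

$16.06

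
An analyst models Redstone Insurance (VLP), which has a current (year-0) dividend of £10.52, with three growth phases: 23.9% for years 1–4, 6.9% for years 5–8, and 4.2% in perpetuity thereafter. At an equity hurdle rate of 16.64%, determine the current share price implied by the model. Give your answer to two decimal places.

£171.49

Three-stage DDM. Project D₁…D_8; terminal Gordon value at t=8 with g = 0.042; discount at r = 0.1664.
D_1 = 13.0343
D_2 = 16.1495
D_3 = 20.0092
D_4 = 24.7914
D_5 = 26.5020
D_6 = 28.3306
D_7 = 30.2855
D_8 = 32.3751
TV_8 = 33.7349/(0.1664−0.042) = 271.1809
P₀ = Σ Dₜ/(1+r)ᵗ + TV_8/(1+r)^8 = 171.4905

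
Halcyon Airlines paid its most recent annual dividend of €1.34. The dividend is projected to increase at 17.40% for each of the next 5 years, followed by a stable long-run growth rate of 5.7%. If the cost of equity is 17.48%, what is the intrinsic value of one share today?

€18.67

Two-stage DDM. Project D₁…D_5 at 0.174, terminal growth 0.057, discount at r = 0.1748.
D_1 = 1.5732
D_2 = 1.8469
D_3 = 2.1682
D_4 = 2.5455
D_5 = 2.9884
Terminal value at t=5: TV = D_6/(r−g) = 3.1588/(0.1748−0.057) = 26.8148
P₀ = 1.5732/(1+0.1748)^1 + 1.8469/(1+0.1748)^2 + 2.1682/(1+0.1748)^3 + 2.5455/(1+0.1748)^4 + 2.9884/(1+0.1748)^5 + 26.8148/(1+0.1748)^5 = 18.6690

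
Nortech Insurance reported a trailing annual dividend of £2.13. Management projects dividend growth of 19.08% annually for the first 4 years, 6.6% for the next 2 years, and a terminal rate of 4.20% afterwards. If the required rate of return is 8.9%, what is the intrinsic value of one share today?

£81.30

Three-stage DDM. Project D₁…D_6; terminal Gordon value at t=6 with g = 0.042; discount at r = 0.089.
D_1 = 2.5364
D_2 = 3.0203
D_3 = 3.5966
D_4 = 4.2829
D_5 = 4.5655
D_6 = 4.8669
TV_6 = 5.0713/(0.089−0.042) = 107.8994
P₀ = Σ Dₜ/(1+r)ᵗ + TV_6/(1+r)^6 = 81.2972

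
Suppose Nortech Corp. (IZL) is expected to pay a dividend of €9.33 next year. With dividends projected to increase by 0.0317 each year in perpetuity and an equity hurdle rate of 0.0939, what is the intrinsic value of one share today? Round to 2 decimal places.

Gordon growth model: P₀ = D₁/(r − g), with D₁ = 9.33 given directly.
P₀ = 9.3300 / (0.0939 − 0.0317) = 9.3300 / 0.0622 = 150.0000

€150.00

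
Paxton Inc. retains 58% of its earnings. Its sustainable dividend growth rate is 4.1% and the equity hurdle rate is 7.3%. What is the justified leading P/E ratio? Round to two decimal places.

13.12

Payout ratio b = 1 − 0.58 = 0.42.
Justified leading P/E = b/(r−g) = 0.42/(0.073−0.041) = 13.1250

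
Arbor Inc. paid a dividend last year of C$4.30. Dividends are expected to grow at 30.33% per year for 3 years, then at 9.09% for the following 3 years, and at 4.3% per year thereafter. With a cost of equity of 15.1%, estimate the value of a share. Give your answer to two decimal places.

Three-stage DDM. Project D₁…D_6; terminal Gordon value at t=6 with g = 0.043; discount at r = 0.151.
D_1 = 5.6042
D_2 = 7.3039
D_3 = 9.5192
D_4 = 10.3845
D_5 = 11.3285
D_6 = 12.3582
TV_6 = 12.8896/(0.151−0.043) = 119.3485
P₀ = Σ Dₜ/(1+r)ᵗ + TV_6/(1+r)^6 = 84.7939

C$84.79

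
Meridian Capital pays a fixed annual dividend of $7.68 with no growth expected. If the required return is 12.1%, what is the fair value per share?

Zero-growth DDM (perpetuity): P₀ = D/r = 7.68 / 0.121 = 63.4711

$63.47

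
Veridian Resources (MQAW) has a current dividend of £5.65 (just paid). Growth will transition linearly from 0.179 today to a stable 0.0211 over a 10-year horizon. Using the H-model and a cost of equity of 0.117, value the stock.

H-model: P₀ = D₀[(1+g_L) + H(g_S−g_L)]/(r−g_L), with H = 10/2 = 5.
P₀ = 5.65 × [(1+0.0211) + 5×(0.179−0.0211)] / (0.117−0.0211)
   = 5.65 × 1.8106 / 0.0959 = 106.6725

£106.67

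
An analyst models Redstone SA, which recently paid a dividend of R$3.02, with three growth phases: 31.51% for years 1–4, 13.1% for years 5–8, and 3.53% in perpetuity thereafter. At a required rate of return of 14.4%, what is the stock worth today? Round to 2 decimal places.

Three-stage DDM. Project D₁…D_8; terminal Gordon value at t=8 with g = 0.0353; discount at r = 0.144.
D_1 = 3.9716
D_2 = 5.2231
D_3 = 6.8688
D_4 = 9.0332
D_5 = 10.2166
D_6 = 11.5549
D_7 = 13.0686
D_8 = 14.7806
TV_8 = 15.3024/(0.144−0.0353) = 140.7762
P₀ = Σ Dₜ/(1+r)ᵗ + TV_8/(1+r)^8 = 85.8144

R$85.81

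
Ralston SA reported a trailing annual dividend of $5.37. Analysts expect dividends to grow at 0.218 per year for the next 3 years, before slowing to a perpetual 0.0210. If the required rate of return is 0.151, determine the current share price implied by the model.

$68.04

Two-stage DDM. Project D₁…D_3 at 0.218, terminal growth 0.021, discount at r = 0.151.
D_1 = 6.5407
D_2 = 7.9665
D_3 = 9.7032
Terminal value at t=3: TV = D_4/(r−g) = 9.9070/(0.151−0.021) = 76.2076
P₀ = 6.5407/(1+0.151)^1 + 7.9665/(1+0.151)^2 + 9.7032/(1+0.151)^3 + 76.2076/(1+0.151)^3 = 68.0367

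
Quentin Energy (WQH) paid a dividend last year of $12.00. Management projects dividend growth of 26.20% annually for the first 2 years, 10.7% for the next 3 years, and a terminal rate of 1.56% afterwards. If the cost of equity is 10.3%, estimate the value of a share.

$261.44

Three-stage DDM. Project D₁…D_5; terminal Gordon value at t=5 with g = 0.0156; discount at r = 0.103.
D_1 = 15.1440
D_2 = 19.1117
D_3 = 21.1567
D_4 = 23.4204
D_5 = 25.9264
TV_5 = 26.3309/(0.103−0.0156) = 301.2687
P₀ = Σ Dₜ/(1+r)ᵗ + TV_5/(1+r)^5 = 261.4426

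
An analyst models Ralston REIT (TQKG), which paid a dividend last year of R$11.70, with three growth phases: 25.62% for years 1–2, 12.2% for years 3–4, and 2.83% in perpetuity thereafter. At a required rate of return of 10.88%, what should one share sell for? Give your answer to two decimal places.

R$255.27

Three-stage DDM. Project D₁…D_4; terminal Gordon value at t=4 with g = 0.0283; discount at r = 0.1088.
D_1 = 14.6975
D_2 = 18.4630
D_3 = 20.7155
D_4 = 23.2428
TV_4 = 23.9006/(0.1088−0.0283) = 296.9020
P₀ = Σ Dₜ/(1+r)ᵗ + TV_4/(1+r)^4 = 255.2728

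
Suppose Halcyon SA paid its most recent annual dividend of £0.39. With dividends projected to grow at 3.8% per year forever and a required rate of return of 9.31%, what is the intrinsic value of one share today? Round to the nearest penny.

£7.35

Gordon growth model: P₀ = D₁/(r − g). D₁ = 0.39 × (1 + 0.038) = 0.4048.
P₀ = 0.4048 / (0.0931 − 0.038) = 0.4048 / 0.0551 = 7.3470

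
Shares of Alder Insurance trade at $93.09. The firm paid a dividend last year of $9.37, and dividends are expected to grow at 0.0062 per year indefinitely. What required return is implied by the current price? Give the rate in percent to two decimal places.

Rearranging the constant-growth DDM: r = D₁/P₀ + g.
D₁ = 9.37 × (1 + 0.0062) = 9.4281.
r = 9.4281 / 93.09 + 0.0062 = 0.10128 + 0.0062 = 0.10748

10.75%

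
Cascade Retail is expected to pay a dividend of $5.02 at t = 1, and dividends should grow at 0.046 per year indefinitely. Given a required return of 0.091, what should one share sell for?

Gordon growth model: P₀ = D₁/(r − g), with D₁ = 5.02 given directly.
P₀ = 5.0200 / (0.091 − 0.046) = 5.0200 / 0.045 = 111.5556

$111.56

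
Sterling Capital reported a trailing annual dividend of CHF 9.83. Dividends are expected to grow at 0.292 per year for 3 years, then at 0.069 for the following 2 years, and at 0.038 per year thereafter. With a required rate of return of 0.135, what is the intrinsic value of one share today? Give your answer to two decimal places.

CHF 202.58

Three-stage DDM. Project D₁…D_5; terminal Gordon value at t=5 with g = 0.038; discount at r = 0.135.
D_1 = 12.7004
D_2 = 16.4089
D_3 = 21.2003
D_4 = 22.6631
D_5 = 24.2268
TV_5 = 25.1474/(0.135−0.038) = 259.2520
P₀ = Σ Dₜ/(1+r)ᵗ + TV_5/(1+r)^5 = 202.5849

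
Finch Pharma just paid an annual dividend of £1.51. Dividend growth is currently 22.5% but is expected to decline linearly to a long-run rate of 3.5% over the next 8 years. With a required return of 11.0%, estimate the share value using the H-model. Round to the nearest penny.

H-model: P₀ = D₀[(1+g_L) + H(g_S−g_L)]/(r−g_L), with H = 8/2 = 4.
P₀ = 1.51 × [(1+0.035) + 4×(0.225−0.035)] / (0.11−0.035)
   = 1.51 × 1.7950 / 0.075 = 36.1393

£36.14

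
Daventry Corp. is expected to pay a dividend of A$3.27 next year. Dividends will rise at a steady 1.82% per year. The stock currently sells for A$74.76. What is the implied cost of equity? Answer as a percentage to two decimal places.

Rearranging the constant-growth DDM: r = D₁/P₀ + g.
r = 3.2700 / 74.76 + 0.0182 = 0.04374 + 0.0182 = 0.06194

6.19%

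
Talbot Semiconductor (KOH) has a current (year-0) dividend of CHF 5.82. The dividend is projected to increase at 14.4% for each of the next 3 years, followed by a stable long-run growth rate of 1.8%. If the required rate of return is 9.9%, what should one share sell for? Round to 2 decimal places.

Two-stage DDM. Project D₁…D_3 at 0.144, terminal growth 0.018, discount at r = 0.099.
D_1 = 6.6581
D_2 = 7.6168
D_3 = 8.7137
Terminal value at t=3: TV = D_4/(r−g) = 8.8705/(0.099−0.018) = 109.5125
P₀ = 6.6581/(1+0.099)^1 + 7.6168/(1+0.099)^2 + 8.7137/(1+0.099)^3 + 109.5125/(1+0.099)^3 = 101.4325

CHF 101.43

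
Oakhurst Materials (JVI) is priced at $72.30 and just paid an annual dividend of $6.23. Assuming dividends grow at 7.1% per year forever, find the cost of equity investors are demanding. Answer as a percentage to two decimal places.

16.33%

Rearranging the constant-growth DDM: r = D₁/P₀ + g.
D₁ = 6.23 × (1 + 0.071) = 6.6723.
r = 6.6723 / 72.30 + 0.071 = 0.09229 + 0.071 = 0.16329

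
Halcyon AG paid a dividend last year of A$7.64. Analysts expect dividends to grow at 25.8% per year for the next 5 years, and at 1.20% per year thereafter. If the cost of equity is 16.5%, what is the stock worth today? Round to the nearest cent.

A$122.57

Two-stage DDM. Project D₁…D_5 at 0.258, terminal growth 0.012, discount at r = 0.165.
D_1 = 9.6111
D_2 = 12.0908
D_3 = 15.2102
D_4 = 19.1344
D_5 = 24.0711
Terminal value at t=5: TV = D_6/(r−g) = 24.3600/(0.165−0.012) = 159.2156
P₀ = 9.6111/(1+0.165)^1 + 12.0908/(1+0.165)^2 + 15.2102/(1+0.165)^3 + 19.1344/(1+0.165)^4 + 24.0711/(1+0.165)^5 + 159.2156/(1+0.165)^5 = 122.5741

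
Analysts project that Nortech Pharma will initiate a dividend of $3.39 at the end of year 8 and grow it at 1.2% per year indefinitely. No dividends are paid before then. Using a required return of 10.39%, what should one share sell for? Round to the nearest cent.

$18.47

Deferred-dividend DDM. At t=7 the remaining stream is a growing perpetuity with first payment D_8 = 3.39.
V_7 = D_8/(r−g) = 3.39/(0.1039−0.012) = 36.8879
P₀ = V_7/(1+r)^7 = 36.8879/(1+0.1039)^7 = 18.4661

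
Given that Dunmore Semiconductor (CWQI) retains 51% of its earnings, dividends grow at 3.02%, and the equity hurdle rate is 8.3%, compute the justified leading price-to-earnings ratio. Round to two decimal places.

Payout ratio b = 1 − 0.51 = 0.49.
Justified leading P/E = b/(r−g) = 0.49/(0.083−0.0302) = 9.2803

9.28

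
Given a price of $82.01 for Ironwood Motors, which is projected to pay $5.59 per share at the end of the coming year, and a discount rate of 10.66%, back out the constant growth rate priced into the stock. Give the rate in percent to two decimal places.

3.84%

From P₀ = D₁/(r − g), the implied growth is g = r − D₁/P₀.
g = 0.1066 − 5.59/82.01 = 0.1066 − 0.06816 = 0.03844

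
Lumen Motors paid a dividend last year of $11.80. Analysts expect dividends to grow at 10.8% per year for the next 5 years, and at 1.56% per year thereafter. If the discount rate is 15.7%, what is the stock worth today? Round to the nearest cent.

Two-stage DDM. Project D₁…D_5 at 0.108, terminal growth 0.0156, discount at r = 0.157.
D_1 = 13.0744
D_2 = 14.4864
D_3 = 16.0510
D_4 = 17.7845
D_5 = 19.7052
Terminal value at t=5: TV = D_6/(r−g) = 20.0126/(0.157−0.0156) = 141.5318
P₀ = 13.0744/(1+0.157)^1 + 14.4864/(1+0.157)^2 + 16.0510/(1+0.157)^3 + 17.7845/(1+0.157)^4 + 19.7052/(1+0.157)^5 + 141.5318/(1+0.157)^5 = 120.1773

$120.18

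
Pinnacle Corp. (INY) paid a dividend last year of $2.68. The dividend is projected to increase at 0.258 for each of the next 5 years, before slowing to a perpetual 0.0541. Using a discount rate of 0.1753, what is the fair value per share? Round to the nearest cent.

$49.26

Two-stage DDM. Project D₁…D_5 at 0.258, terminal growth 0.0541, discount at r = 0.1753.
D_1 = 3.3714
D_2 = 4.2413
D_3 = 5.3355
D_4 = 6.7121
D_5 = 8.4438
Terminal value at t=5: TV = D_6/(r−g) = 8.9006/(0.1753−0.0541) = 73.4374
P₀ = 3.3714/(1+0.1753)^1 + 4.2413/(1+0.1753)^2 + 5.3355/(1+0.1753)^3 + 6.7121/(1+0.1753)^4 + 8.4438/(1+0.1753)^5 + 73.4374/(1+0.1753)^5 = 49.2556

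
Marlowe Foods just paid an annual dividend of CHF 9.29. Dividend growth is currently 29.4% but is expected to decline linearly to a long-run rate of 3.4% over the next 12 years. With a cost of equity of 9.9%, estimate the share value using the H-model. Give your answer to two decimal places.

CHF 370.74

H-model: P₀ = D₀[(1+g_L) + H(g_S−g_L)]/(r−g_L), with H = 12/2 = 6.
P₀ = 9.29 × [(1+0.034) + 6×(0.294−0.034)] / (0.099−0.034)
   = 9.29 × 2.5940 / 0.065 = 370.7425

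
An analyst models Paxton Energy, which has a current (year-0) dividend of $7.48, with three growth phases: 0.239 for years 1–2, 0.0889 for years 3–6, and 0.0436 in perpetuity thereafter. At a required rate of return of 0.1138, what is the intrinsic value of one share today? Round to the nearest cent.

Three-stage DDM. Project D₁…D_6; terminal Gordon value at t=6 with g = 0.0436; discount at r = 0.1138.
D_1 = 9.2677
D_2 = 11.4827
D_3 = 12.5035
D_4 = 13.6151
D_5 = 14.8255
D_6 = 16.1434
TV_6 = 16.8473/(0.1138−0.0436) = 239.9900
P₀ = Σ Dₜ/(1+r)ᵗ + TV_6/(1+r)^6 = 178.2822

$178.28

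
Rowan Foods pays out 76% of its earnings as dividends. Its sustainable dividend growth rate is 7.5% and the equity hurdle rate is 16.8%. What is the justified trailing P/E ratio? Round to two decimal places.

8.78

Justified trailing P/E = b(1+g)/(r−g) = 0.76×(1+0.075)/(0.168−0.075) = 8.7849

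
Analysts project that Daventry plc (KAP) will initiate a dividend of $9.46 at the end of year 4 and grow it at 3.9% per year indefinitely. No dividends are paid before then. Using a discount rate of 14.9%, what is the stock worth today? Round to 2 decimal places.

Deferred-dividend DDM. At t=3 the remaining stream is a growing perpetuity with first payment D_4 = 9.46.
V_3 = D_4/(r−g) = 9.46/(0.149−0.039) = 86.0000
P₀ = V_3/(1+r)^3 = 86.0000/(1+0.149)^3 = 56.6942

$56.69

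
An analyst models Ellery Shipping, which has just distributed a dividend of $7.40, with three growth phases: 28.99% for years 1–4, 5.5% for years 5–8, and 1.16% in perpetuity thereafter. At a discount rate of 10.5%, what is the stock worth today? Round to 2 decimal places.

$216.91

Three-stage DDM. Project D₁…D_8; terminal Gordon value at t=8 with g = 0.0116; discount at r = 0.105.
D_1 = 9.5453
D_2 = 12.3124
D_3 = 15.8818
D_4 = 20.4859
D_5 = 21.6127
D_6 = 22.8014
D_7 = 24.0554
D_8 = 25.3785
TV_8 = 25.6729/(0.105−0.0116) = 274.8702
P₀ = Σ Dₜ/(1+r)ᵗ + TV_8/(1+r)^8 = 216.9137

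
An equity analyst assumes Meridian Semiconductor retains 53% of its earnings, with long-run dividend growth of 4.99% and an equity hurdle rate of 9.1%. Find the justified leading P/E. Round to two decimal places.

Payout ratio b = 1 − 0.53 = 0.47.
Justified leading P/E = b/(r−g) = 0.47/(0.091−0.0499) = 11.4355

11.44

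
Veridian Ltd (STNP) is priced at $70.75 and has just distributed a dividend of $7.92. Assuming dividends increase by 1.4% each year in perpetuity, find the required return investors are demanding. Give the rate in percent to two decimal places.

12.75%

Rearranging the constant-growth DDM: r = D₁/P₀ + g.
D₁ = 7.92 × (1 + 0.014) = 8.0309.
r = 8.0309 / 70.75 + 0.014 = 0.11351 + 0.014 = 0.12751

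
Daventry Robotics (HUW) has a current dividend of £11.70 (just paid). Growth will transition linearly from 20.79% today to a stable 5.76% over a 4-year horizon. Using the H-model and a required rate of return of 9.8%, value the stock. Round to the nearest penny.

£393.34

H-model: P₀ = D₀[(1+g_L) + H(g_S−g_L)]/(r−g_L), with H = 4/2 = 2.
P₀ = 11.70 × [(1+0.0576) + 2×(0.2079−0.0576)] / (0.098−0.0576)
   = 11.70 × 1.3582 / 0.0404 = 393.3401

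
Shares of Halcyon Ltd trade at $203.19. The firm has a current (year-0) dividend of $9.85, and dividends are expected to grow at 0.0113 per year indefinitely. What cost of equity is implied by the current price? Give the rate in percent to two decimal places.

6.03%

Rearranging the constant-growth DDM: r = D₁/P₀ + g.
D₁ = 9.85 × (1 + 0.0113) = 9.9613.
r = 9.9613 / 203.19 + 0.0113 = 0.04902 + 0.0113 = 0.06032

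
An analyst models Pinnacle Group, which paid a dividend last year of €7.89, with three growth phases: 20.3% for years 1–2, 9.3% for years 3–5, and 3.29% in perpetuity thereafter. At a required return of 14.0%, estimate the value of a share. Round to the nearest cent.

Three-stage DDM. Project D₁…D_5; terminal Gordon value at t=5 with g = 0.0329; discount at r = 0.14.
D_1 = 9.4917
D_2 = 11.4185
D_3 = 12.4804
D_4 = 13.6411
D_5 = 14.9097
TV_5 = 15.4002/(0.14−0.0329) = 143.7929
P₀ = Σ Dₜ/(1+r)ᵗ + TV_5/(1+r)^5 = 116.0379

€116.04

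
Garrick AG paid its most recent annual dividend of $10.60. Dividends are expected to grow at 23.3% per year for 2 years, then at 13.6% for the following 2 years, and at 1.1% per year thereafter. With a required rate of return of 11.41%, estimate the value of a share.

Three-stage DDM. Project D₁…D_4; terminal Gordon value at t=4 with g = 0.011; discount at r = 0.1141.
D_1 = 13.0698
D_2 = 16.1151
D_3 = 18.3067
D_4 = 20.7964
TV_4 = 21.0252/(0.1141−0.011) = 203.9300
P₀ = Σ Dₜ/(1+r)ᵗ + TV_4/(1+r)^4 = 183.8201

$183.82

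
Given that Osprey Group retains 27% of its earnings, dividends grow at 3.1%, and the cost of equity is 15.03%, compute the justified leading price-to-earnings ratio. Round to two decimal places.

6.12

Payout ratio b = 1 − 0.27 = 0.73.
Justified leading P/E = b/(r−g) = 0.73/(0.1503−0.031) = 6.1190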